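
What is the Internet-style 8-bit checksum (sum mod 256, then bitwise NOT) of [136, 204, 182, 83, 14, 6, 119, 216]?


Sum = 960 mod 256 = 192
Complement = 63

63


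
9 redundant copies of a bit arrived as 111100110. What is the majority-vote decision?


Ones: 6 out of 9
Threshold: 5

1 (6/9 voted 1)


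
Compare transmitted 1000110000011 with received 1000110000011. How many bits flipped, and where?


XOR: 0000000000000

0 errors (received matches sent)


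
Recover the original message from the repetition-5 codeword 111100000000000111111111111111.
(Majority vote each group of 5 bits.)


Groups: 11110, 00000, 00000, 11111, 11111, 11111
Majority votes: 100111

100111


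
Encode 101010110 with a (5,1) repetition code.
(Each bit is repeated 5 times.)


Each bit -> 5 copies

111110000011111000001111100000111111111100000


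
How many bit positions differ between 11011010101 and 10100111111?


XOR: 01111101010
Count of 1s: 7

7


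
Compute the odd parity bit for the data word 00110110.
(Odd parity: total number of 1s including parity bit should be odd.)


Number of 1s in data: 4
Parity bit: 1

1


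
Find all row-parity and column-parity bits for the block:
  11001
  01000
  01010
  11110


Row parities: 1100
Column parities: 00101

Row P: 1100, Col P: 00101, Corner: 0


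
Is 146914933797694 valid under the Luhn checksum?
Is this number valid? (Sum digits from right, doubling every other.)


Luhn sum = 89
89 mod 10 = 9

Invalid (Luhn sum mod 10 = 9)


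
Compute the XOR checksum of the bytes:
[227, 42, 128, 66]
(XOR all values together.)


XOR chain: 227 ^ 42 ^ 128 ^ 66 = 11

11


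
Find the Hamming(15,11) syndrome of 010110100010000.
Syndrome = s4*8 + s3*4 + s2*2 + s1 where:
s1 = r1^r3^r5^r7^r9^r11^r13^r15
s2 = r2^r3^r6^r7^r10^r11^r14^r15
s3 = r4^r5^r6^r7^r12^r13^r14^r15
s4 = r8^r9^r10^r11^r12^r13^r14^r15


s1=1, s2=1, s3=1, s4=1

Syndrome = 15 (error at position 15)


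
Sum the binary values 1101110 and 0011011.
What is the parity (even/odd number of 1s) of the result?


1101110 = 110
0011011 = 27
Sum = 137 = 10001001
1s count = 3

odd parity (3 ones in 10001001)


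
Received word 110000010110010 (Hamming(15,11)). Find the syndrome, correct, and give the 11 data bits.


Syndrome = 4: error at position 4

Data: 00000110010 (corrected bit 4)


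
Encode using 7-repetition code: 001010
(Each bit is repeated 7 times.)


Each bit -> 7 copies

000000000000001111111000000011111110000000


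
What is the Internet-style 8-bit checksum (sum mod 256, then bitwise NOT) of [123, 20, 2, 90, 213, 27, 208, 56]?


Sum = 739 mod 256 = 227
Complement = 28

28


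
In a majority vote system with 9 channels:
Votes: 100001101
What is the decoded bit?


Ones: 4 out of 9
Threshold: 5

0 (4/9 voted 1)


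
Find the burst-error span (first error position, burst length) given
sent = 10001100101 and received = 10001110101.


XOR: 00000010000

Burst at position 6, length 1


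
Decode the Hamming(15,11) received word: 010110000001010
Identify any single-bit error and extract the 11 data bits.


Syndrome = 1: error at position 1

Data: 01000001010 (corrected bit 1)


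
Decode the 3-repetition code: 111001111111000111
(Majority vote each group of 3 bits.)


Groups: 111, 001, 111, 111, 000, 111
Majority votes: 101101

101101


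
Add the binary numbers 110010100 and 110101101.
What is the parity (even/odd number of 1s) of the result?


110010100 = 404
110101101 = 429
Sum = 833 = 1101000001
1s count = 4

even parity (4 ones in 1101000001)


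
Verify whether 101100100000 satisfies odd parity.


Number of 1s: 4

No, parity error (4 ones)


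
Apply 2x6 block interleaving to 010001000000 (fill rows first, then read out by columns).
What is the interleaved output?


Matrix:
  010001
  000000
Read columns: 001000000010

001000000010


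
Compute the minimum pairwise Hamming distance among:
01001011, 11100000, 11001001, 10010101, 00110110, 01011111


Comparing all pairs, minimum distance: 2
Can detect 1 errors, correct 0 errors

2


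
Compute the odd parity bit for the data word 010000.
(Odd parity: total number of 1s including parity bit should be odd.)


Number of 1s in data: 1
Parity bit: 0

0


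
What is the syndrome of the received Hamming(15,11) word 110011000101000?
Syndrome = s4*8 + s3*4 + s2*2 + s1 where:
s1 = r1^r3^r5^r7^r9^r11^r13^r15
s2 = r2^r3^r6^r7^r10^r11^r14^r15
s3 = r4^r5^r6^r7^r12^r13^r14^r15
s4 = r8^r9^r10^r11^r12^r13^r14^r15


s1=0, s2=1, s3=1, s4=0

Syndrome = 6 (error at position 6)


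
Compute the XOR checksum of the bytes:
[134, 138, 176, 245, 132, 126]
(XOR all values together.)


XOR chain: 134 ^ 138 ^ 176 ^ 245 ^ 132 ^ 126 = 179

179


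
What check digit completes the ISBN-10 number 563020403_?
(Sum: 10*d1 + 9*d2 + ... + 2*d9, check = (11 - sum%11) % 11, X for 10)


Weighted sum: 162
162 mod 11 = 8

Check digit: 3


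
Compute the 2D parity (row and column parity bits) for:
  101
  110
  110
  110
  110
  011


Row parities: 000000
Column parities: 110

Row P: 000000, Col P: 110, Corner: 0


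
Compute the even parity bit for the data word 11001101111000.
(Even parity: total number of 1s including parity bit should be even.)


Number of 1s in data: 8
Parity bit: 0

0


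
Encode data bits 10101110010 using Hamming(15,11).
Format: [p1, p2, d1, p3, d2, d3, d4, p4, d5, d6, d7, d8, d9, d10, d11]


Parity bits: p1=1, p2=1, p3=0, p4=0

111001001110010


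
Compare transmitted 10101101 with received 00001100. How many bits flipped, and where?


XOR: 10100001

3 error(s) at position(s): 0, 2, 7


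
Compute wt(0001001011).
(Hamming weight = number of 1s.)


Counting 1s in 0001001011

4


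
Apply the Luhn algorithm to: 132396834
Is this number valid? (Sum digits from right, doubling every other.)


Luhn sum = 45
45 mod 10 = 5

Invalid (Luhn sum mod 10 = 5)


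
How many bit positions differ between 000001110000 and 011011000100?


XOR: 011010110100
Count of 1s: 6

6


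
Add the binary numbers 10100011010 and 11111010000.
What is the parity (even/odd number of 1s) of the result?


10100011010 = 1306
11111010000 = 2000
Sum = 3306 = 110011101010
1s count = 7

odd parity (7 ones in 110011101010)


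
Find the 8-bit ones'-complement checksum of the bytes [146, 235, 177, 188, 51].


Sum = 797 mod 256 = 29
Complement = 226

226


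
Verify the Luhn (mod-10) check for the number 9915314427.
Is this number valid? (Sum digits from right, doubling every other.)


Luhn sum = 55
55 mod 10 = 5

Invalid (Luhn sum mod 10 = 5)


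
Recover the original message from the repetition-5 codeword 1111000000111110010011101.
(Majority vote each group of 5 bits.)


Groups: 11110, 00000, 11111, 00100, 11101
Majority votes: 10101

10101


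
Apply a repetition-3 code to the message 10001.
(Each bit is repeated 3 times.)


Each bit -> 3 copies

111000000000111


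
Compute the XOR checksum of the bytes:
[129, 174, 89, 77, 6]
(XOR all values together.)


XOR chain: 129 ^ 174 ^ 89 ^ 77 ^ 6 = 61

61


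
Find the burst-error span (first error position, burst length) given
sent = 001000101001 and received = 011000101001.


XOR: 010000000000

Burst at position 1, length 1


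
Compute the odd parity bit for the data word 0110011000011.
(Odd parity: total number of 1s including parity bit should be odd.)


Number of 1s in data: 6
Parity bit: 1

1


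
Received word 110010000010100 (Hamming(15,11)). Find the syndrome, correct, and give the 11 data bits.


Syndrome = 0: no error detected

Data: 01000010100 (no errors)


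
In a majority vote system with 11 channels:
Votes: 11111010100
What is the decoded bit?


Ones: 7 out of 11
Threshold: 6

1 (7/11 voted 1)


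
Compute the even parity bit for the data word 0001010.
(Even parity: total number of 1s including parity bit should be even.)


Number of 1s in data: 2
Parity bit: 0

0


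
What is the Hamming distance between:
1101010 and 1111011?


XOR: 0010001
Count of 1s: 2

2


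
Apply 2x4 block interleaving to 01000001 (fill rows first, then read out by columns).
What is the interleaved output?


Matrix:
  0100
  0001
Read columns: 00100001

00100001


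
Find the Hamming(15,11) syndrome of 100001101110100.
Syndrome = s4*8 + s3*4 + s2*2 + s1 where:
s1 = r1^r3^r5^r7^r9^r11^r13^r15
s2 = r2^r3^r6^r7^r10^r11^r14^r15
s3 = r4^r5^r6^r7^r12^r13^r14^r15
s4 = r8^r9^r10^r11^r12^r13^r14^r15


s1=1, s2=0, s3=1, s4=0

Syndrome = 5 (error at position 5)


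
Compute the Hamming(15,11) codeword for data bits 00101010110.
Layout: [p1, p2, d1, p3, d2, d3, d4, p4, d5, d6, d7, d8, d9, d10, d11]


Parity bits: p1=1, p2=1, p3=1, p4=0

110101001010110


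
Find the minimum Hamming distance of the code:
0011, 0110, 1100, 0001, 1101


Comparing all pairs, minimum distance: 1
Can detect 0 errors, correct 0 errors

1


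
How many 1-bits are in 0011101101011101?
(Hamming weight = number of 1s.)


Counting 1s in 0011101101011101

10


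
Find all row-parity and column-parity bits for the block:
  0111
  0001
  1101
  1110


Row parities: 1111
Column parities: 0101

Row P: 1111, Col P: 0101, Corner: 0


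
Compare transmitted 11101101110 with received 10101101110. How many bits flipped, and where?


XOR: 01000000000

1 error(s) at position(s): 1


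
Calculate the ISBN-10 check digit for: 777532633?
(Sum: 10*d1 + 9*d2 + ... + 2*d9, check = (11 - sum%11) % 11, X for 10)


Weighted sum: 291
291 mod 11 = 5

Check digit: 6


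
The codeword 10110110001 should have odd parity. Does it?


Number of 1s: 6

No, parity error (6 ones)


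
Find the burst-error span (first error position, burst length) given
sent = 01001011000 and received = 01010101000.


XOR: 00011110000

Burst at position 3, length 4


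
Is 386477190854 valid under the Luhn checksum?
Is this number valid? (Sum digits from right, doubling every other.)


Luhn sum = 57
57 mod 10 = 7

Invalid (Luhn sum mod 10 = 7)


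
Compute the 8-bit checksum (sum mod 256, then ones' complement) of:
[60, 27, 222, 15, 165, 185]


Sum = 674 mod 256 = 162
Complement = 93

93


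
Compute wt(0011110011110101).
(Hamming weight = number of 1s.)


Counting 1s in 0011110011110101

10


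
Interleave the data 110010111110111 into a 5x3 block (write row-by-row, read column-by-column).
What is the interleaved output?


Matrix:
  110
  010
  111
  110
  111
Read columns: 101111111100101

101111111100101


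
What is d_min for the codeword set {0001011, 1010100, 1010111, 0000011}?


Comparing all pairs, minimum distance: 1
Can detect 0 errors, correct 0 errors

1


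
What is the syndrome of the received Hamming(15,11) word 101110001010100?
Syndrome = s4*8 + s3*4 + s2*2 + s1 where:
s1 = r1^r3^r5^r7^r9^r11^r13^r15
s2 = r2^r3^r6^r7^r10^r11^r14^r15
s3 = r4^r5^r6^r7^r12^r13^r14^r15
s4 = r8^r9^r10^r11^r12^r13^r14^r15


s1=0, s2=0, s3=1, s4=1

Syndrome = 12 (error at position 12)


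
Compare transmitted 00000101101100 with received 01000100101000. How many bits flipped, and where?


XOR: 01000001000100

3 error(s) at position(s): 1, 7, 11


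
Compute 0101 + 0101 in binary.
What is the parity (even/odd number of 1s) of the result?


0101 = 5
0101 = 5
Sum = 10 = 1010
1s count = 2

even parity (2 ones in 1010)


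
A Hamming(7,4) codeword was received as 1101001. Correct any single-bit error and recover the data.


Syndrome = 0: no error detected

Data: 0001 (no errors)


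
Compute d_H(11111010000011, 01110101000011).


XOR: 10001111000000
Count of 1s: 5

5


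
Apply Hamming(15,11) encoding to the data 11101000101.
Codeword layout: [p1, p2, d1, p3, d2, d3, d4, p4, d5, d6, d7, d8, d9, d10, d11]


Parity bits: p1=1, p2=1, p3=0, p4=1

111011011000101


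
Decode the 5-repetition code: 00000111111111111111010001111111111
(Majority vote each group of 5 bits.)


Groups: 00000, 11111, 11111, 11111, 01000, 11111, 11111
Majority votes: 0111011

0111011


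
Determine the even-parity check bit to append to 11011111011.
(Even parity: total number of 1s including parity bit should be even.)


Number of 1s in data: 9
Parity bit: 1

1


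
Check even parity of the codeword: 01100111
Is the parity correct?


Number of 1s: 5

No, parity error (5 ones)


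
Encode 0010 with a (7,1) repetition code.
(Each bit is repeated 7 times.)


Each bit -> 7 copies

0000000000000011111110000000


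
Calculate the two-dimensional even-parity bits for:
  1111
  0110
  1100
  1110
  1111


Row parities: 00010
Column parities: 0100

Row P: 00010, Col P: 0100, Corner: 1


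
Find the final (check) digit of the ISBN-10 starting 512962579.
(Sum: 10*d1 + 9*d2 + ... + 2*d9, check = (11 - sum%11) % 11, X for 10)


Weighted sum: 243
243 mod 11 = 1

Check digit: X


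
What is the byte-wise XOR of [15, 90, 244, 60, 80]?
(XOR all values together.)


XOR chain: 15 ^ 90 ^ 244 ^ 60 ^ 80 = 205

205


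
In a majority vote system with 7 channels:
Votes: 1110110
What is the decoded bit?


Ones: 5 out of 7
Threshold: 4

1 (5/7 voted 1)


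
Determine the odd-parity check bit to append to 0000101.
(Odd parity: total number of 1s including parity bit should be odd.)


Number of 1s in data: 2
Parity bit: 1

1


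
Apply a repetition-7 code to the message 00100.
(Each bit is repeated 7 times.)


Each bit -> 7 copies

00000000000000111111100000000000000


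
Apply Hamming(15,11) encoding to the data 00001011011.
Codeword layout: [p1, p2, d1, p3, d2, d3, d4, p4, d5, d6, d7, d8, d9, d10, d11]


Parity bits: p1=1, p2=1, p3=1, p4=1

110100011011011


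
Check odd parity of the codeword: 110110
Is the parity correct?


Number of 1s: 4

No, parity error (4 ones)


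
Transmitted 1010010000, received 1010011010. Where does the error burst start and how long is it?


XOR: 0000001010

Burst at position 6, length 3


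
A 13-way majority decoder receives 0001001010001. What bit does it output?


Ones: 4 out of 13
Threshold: 7

0 (4/13 voted 1)


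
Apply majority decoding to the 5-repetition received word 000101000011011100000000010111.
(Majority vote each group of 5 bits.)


Groups: 00010, 10000, 11011, 10000, 00000, 10111
Majority votes: 001001

001001


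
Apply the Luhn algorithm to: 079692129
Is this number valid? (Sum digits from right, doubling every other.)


Luhn sum = 44
44 mod 10 = 4

Invalid (Luhn sum mod 10 = 4)


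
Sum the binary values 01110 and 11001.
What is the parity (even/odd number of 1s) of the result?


01110 = 14
11001 = 25
Sum = 39 = 100111
1s count = 4

even parity (4 ones in 100111)


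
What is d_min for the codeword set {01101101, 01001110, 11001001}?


Comparing all pairs, minimum distance: 3
Can detect 2 errors, correct 1 errors

3


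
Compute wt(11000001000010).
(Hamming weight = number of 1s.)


Counting 1s in 11000001000010

4


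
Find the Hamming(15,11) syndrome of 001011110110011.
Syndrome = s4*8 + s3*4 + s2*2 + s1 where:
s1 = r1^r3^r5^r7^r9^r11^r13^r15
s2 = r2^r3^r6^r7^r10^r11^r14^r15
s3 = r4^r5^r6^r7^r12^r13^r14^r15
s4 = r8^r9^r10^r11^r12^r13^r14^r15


s1=1, s2=1, s3=1, s4=1

Syndrome = 15 (error at position 15)


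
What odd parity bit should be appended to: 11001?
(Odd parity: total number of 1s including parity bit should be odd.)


Number of 1s in data: 3
Parity bit: 0

0


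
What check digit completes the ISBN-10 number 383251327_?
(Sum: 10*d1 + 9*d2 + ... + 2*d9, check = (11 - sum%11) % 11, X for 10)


Weighted sum: 207
207 mod 11 = 9

Check digit: 2


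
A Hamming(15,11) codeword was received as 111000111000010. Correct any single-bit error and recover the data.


Syndrome = 8: error at position 8

Data: 10011000010 (corrected bit 8)


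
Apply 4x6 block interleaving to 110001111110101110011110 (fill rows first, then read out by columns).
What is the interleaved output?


Matrix:
  110001
  111110
  101110
  011110
Read columns: 111011010111011101111000

111011010111011101111000


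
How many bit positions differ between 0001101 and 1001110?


XOR: 1000011
Count of 1s: 3

3


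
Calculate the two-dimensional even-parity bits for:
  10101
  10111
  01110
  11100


Row parities: 1011
Column parities: 10000

Row P: 1011, Col P: 10000, Corner: 1


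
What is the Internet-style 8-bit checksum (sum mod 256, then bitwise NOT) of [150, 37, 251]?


Sum = 438 mod 256 = 182
Complement = 73

73


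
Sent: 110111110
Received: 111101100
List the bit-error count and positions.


XOR: 001010010

3 error(s) at position(s): 2, 4, 7


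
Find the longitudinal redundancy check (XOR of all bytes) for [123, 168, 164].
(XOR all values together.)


XOR chain: 123 ^ 168 ^ 164 = 119

119


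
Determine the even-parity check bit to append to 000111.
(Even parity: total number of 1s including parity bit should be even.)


Number of 1s in data: 3
Parity bit: 1

1


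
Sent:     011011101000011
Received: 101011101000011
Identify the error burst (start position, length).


XOR: 110000000000000

Burst at position 0, length 2


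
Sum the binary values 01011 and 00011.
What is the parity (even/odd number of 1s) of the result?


01011 = 11
00011 = 3
Sum = 14 = 1110
1s count = 3

odd parity (3 ones in 1110)


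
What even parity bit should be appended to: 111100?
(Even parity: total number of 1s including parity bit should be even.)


Number of 1s in data: 4
Parity bit: 0

0


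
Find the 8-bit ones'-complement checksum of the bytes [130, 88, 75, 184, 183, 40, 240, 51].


Sum = 991 mod 256 = 223
Complement = 32

32


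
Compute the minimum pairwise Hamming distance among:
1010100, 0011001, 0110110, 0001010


Comparing all pairs, minimum distance: 3
Can detect 2 errors, correct 1 errors

3


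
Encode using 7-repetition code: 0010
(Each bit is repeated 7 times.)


Each bit -> 7 copies

0000000000000011111110000000


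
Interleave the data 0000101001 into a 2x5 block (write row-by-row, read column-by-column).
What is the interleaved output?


Matrix:
  00001
  01001
Read columns: 0001000011

0001000011


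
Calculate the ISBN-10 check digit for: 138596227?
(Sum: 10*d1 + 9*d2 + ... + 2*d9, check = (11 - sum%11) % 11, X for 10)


Weighted sum: 248
248 mod 11 = 6

Check digit: 5


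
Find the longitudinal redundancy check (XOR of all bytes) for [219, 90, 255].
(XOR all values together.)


XOR chain: 219 ^ 90 ^ 255 = 126

126


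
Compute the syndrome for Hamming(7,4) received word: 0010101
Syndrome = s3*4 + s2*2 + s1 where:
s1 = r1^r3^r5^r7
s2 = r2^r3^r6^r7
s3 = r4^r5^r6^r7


s1=1, s2=0, s3=0

Syndrome = 1 (error at position 1)


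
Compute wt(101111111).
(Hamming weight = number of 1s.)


Counting 1s in 101111111

8


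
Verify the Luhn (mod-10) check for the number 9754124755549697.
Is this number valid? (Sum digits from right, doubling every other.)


Luhn sum = 82
82 mod 10 = 2

Invalid (Luhn sum mod 10 = 2)


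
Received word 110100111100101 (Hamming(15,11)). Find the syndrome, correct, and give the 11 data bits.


Syndrome = 9: error at position 9

Data: 00010100101 (corrected bit 9)


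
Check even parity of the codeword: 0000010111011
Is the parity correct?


Number of 1s: 6

Yes, parity is correct (6 ones)


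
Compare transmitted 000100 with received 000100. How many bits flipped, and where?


XOR: 000000

0 errors (received matches sent)


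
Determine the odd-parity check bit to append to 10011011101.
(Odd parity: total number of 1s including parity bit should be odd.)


Number of 1s in data: 7
Parity bit: 0

0


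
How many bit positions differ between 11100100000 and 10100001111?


XOR: 01000101111
Count of 1s: 6

6


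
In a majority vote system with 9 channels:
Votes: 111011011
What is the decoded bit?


Ones: 7 out of 9
Threshold: 5

1 (7/9 voted 1)


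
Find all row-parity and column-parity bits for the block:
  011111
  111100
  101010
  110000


Row parities: 1010
Column parities: 111001

Row P: 1010, Col P: 111001, Corner: 0


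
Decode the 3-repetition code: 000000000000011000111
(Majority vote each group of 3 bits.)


Groups: 000, 000, 000, 000, 011, 000, 111
Majority votes: 0000101

0000101


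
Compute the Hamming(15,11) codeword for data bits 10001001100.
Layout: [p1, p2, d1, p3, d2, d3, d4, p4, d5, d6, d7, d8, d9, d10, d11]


Parity bits: p1=1, p2=1, p3=0, p4=1

111000011001100


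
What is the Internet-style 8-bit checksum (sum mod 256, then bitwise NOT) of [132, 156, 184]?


Sum = 472 mod 256 = 216
Complement = 39

39


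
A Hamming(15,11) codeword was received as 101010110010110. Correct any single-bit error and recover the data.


Syndrome = 0: no error detected

Data: 11010010110 (no errors)


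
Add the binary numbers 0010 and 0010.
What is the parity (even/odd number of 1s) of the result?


0010 = 2
0010 = 2
Sum = 4 = 100
1s count = 1

odd parity (1 ones in 100)


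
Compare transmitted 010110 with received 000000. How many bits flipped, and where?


XOR: 010110

3 error(s) at position(s): 1, 3, 4


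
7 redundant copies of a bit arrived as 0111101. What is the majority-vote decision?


Ones: 5 out of 7
Threshold: 4

1 (5/7 voted 1)


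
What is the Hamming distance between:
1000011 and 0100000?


XOR: 1100011
Count of 1s: 4

4


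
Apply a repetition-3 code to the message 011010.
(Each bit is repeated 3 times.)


Each bit -> 3 copies

000111111000111000


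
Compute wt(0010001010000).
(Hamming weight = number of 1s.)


Counting 1s in 0010001010000

3


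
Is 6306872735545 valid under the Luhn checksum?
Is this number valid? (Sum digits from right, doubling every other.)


Luhn sum = 57
57 mod 10 = 7

Invalid (Luhn sum mod 10 = 7)


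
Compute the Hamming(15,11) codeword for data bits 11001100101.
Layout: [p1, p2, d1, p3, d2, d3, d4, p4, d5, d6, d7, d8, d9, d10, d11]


Parity bits: p1=1, p2=1, p3=1, p4=0

111110001100101


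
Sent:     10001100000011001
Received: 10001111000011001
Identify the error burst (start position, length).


XOR: 00000011000000000

Burst at position 6, length 2


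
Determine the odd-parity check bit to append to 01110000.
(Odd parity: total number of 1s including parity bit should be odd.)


Number of 1s in data: 3
Parity bit: 0

0


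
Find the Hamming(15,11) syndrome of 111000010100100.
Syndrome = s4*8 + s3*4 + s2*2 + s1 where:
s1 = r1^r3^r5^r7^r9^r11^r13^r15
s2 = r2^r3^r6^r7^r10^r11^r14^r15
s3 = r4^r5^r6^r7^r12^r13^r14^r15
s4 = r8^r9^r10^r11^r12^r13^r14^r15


s1=1, s2=1, s3=1, s4=1

Syndrome = 15 (error at position 15)


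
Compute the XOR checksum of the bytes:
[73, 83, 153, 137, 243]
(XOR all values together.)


XOR chain: 73 ^ 83 ^ 153 ^ 137 ^ 243 = 249

249


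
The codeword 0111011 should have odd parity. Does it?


Number of 1s: 5

Yes, parity is correct (5 ones)


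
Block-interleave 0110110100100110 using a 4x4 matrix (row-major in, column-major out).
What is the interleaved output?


Matrix:
  0110
  1101
  0010
  0110
Read columns: 0100110110110100

0100110110110100


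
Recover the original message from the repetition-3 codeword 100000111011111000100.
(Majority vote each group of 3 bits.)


Groups: 100, 000, 111, 011, 111, 000, 100
Majority votes: 0011100

0011100


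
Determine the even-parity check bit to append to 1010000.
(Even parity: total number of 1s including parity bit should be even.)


Number of 1s in data: 2
Parity bit: 0

0


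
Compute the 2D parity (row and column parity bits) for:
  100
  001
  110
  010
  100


Row parities: 11011
Column parities: 101

Row P: 11011, Col P: 101, Corner: 0


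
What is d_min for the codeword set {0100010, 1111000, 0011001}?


Comparing all pairs, minimum distance: 3
Can detect 2 errors, correct 1 errors

3


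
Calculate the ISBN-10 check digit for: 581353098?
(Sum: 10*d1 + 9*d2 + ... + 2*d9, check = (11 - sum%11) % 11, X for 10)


Weighted sum: 239
239 mod 11 = 8

Check digit: 3


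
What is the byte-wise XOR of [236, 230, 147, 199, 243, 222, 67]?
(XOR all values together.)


XOR chain: 236 ^ 230 ^ 147 ^ 199 ^ 243 ^ 222 ^ 67 = 48

48


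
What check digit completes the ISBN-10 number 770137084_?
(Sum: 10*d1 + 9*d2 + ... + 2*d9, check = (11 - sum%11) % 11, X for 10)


Weighted sum: 225
225 mod 11 = 5

Check digit: 6


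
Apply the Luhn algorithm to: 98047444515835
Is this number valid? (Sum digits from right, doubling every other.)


Luhn sum = 64
64 mod 10 = 4

Invalid (Luhn sum mod 10 = 4)


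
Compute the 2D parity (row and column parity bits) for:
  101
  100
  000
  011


Row parities: 0100
Column parities: 010

Row P: 0100, Col P: 010, Corner: 1


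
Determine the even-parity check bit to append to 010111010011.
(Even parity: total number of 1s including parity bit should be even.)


Number of 1s in data: 7
Parity bit: 1

1


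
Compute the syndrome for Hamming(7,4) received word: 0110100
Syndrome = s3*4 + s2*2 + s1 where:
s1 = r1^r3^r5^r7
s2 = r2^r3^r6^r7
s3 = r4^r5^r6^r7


s1=0, s2=0, s3=1

Syndrome = 4 (error at position 4)


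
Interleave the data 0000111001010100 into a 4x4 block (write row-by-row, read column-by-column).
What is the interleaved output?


Matrix:
  0000
  1110
  0101
  0100
Read columns: 0100011101000010

0100011101000010


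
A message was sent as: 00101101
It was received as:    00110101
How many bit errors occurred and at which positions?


XOR: 00011000

2 error(s) at position(s): 3, 4


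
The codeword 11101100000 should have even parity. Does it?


Number of 1s: 5

No, parity error (5 ones)


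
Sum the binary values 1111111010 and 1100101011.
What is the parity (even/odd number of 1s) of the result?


1111111010 = 1018
1100101011 = 811
Sum = 1829 = 11100100101
1s count = 6

even parity (6 ones in 11100100101)


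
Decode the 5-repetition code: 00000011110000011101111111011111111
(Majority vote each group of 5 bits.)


Groups: 00000, 01111, 00000, 11101, 11111, 10111, 11111
Majority votes: 0101111

0101111


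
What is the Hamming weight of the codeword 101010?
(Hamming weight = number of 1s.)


Counting 1s in 101010

3


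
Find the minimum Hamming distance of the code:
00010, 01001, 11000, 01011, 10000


Comparing all pairs, minimum distance: 1
Can detect 0 errors, correct 0 errors

1


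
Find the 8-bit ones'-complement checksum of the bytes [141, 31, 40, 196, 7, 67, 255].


Sum = 737 mod 256 = 225
Complement = 30

30


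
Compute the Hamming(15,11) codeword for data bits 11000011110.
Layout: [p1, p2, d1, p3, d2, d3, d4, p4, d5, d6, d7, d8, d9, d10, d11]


Parity bits: p1=0, p2=1, p3=0, p4=0

011010000011110


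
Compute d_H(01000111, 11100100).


XOR: 10100011
Count of 1s: 4

4


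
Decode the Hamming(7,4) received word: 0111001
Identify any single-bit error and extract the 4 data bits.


Syndrome = 2: error at position 2

Data: 1001 (corrected bit 2)


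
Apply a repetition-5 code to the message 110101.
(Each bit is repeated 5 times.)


Each bit -> 5 copies

111111111100000111110000011111


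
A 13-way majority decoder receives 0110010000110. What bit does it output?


Ones: 5 out of 13
Threshold: 7

0 (5/13 voted 1)


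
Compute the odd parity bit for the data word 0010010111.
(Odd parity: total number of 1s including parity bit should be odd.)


Number of 1s in data: 5
Parity bit: 0

0


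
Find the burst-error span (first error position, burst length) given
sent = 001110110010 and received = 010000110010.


XOR: 011110000000

Burst at position 1, length 4


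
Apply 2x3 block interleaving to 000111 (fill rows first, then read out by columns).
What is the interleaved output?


Matrix:
  000
  111
Read columns: 010101

010101


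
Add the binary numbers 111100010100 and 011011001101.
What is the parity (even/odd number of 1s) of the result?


111100010100 = 3860
011011001101 = 1741
Sum = 5601 = 1010111100001
1s count = 7

odd parity (7 ones in 1010111100001)


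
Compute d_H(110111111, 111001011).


XOR: 001110100
Count of 1s: 4

4


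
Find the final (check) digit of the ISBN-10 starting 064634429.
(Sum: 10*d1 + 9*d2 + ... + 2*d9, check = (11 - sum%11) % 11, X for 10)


Weighted sum: 206
206 mod 11 = 8

Check digit: 3


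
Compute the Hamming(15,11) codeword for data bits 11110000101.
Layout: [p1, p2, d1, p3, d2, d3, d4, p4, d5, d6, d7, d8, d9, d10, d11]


Parity bits: p1=1, p2=0, p3=1, p4=0

101111100000101


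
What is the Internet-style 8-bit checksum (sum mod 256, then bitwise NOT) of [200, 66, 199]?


Sum = 465 mod 256 = 209
Complement = 46

46


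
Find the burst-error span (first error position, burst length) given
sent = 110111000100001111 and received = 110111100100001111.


XOR: 000000100000000000

Burst at position 6, length 1


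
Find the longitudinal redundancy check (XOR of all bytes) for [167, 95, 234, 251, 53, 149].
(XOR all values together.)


XOR chain: 167 ^ 95 ^ 234 ^ 251 ^ 53 ^ 149 = 73

73


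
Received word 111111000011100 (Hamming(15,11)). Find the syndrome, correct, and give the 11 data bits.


Syndrome = 13: error at position 13

Data: 11100011000 (corrected bit 13)


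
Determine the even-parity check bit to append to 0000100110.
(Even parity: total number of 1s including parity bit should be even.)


Number of 1s in data: 3
Parity bit: 1

1


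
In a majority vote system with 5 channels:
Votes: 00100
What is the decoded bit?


Ones: 1 out of 5
Threshold: 3

0 (1/5 voted 1)


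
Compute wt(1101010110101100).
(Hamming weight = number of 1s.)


Counting 1s in 1101010110101100

9


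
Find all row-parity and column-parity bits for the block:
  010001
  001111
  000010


Row parities: 001
Column parities: 011100

Row P: 001, Col P: 011100, Corner: 1


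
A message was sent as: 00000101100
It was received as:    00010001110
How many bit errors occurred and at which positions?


XOR: 00010100010

3 error(s) at position(s): 3, 5, 9


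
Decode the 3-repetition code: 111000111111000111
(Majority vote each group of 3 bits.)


Groups: 111, 000, 111, 111, 000, 111
Majority votes: 101101

101101


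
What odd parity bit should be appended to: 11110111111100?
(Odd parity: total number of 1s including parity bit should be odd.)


Number of 1s in data: 11
Parity bit: 0

0


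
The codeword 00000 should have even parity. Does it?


Number of 1s: 0

Yes, parity is correct (0 ones)


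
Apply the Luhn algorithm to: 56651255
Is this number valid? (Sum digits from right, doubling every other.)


Luhn sum = 25
25 mod 10 = 5

Invalid (Luhn sum mod 10 = 5)


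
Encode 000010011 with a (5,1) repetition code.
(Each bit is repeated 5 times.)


Each bit -> 5 copies

000000000000000000001111100000000001111111111


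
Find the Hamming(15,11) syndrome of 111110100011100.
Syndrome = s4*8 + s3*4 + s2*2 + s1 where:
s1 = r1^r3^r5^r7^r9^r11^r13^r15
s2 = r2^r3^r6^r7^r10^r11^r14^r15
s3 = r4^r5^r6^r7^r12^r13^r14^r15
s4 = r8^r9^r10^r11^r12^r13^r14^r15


s1=0, s2=0, s3=1, s4=1

Syndrome = 12 (error at position 12)


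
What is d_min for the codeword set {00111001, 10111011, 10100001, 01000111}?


Comparing all pairs, minimum distance: 2
Can detect 1 errors, correct 0 errors

2


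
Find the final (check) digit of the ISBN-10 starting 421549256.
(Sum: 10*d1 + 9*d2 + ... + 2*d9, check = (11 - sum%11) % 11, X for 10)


Weighted sum: 205
205 mod 11 = 7

Check digit: 4


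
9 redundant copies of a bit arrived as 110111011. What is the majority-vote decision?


Ones: 7 out of 9
Threshold: 5

1 (7/9 voted 1)


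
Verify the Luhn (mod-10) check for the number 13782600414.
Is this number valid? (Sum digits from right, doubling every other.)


Luhn sum = 36
36 mod 10 = 6

Invalid (Luhn sum mod 10 = 6)


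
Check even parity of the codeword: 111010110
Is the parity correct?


Number of 1s: 6

Yes, parity is correct (6 ones)


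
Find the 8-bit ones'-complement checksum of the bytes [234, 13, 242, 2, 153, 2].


Sum = 646 mod 256 = 134
Complement = 121

121


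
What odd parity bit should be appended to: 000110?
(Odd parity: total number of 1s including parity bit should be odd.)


Number of 1s in data: 2
Parity bit: 1

1


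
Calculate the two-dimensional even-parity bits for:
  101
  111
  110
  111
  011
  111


Row parities: 010101
Column parities: 111

Row P: 010101, Col P: 111, Corner: 1


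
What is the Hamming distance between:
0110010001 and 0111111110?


XOR: 0001101111
Count of 1s: 6

6


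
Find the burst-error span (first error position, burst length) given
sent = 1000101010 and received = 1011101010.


XOR: 0011000000

Burst at position 2, length 2


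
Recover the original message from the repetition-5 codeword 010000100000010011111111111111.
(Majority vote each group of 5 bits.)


Groups: 01000, 01000, 00010, 01111, 11111, 11111
Majority votes: 000111

000111


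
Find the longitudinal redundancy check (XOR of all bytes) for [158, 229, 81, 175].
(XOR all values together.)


XOR chain: 158 ^ 229 ^ 81 ^ 175 = 133

133


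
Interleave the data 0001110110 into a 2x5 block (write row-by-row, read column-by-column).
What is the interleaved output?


Matrix:
  00011
  10110
Read columns: 0100011110

0100011110


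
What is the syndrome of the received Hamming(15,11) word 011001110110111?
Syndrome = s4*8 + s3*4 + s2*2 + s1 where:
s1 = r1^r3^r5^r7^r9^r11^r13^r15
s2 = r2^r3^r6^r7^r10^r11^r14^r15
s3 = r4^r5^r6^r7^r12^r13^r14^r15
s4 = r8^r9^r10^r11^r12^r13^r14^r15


s1=1, s2=0, s3=1, s4=0

Syndrome = 5 (error at position 5)


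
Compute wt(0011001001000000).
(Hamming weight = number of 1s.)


Counting 1s in 0011001001000000

4


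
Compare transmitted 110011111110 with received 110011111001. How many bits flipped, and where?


XOR: 000000000111

3 error(s) at position(s): 9, 10, 11


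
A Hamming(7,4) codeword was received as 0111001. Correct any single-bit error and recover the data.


Syndrome = 2: error at position 2

Data: 1001 (corrected bit 2)


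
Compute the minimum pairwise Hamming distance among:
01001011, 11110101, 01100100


Comparing all pairs, minimum distance: 3
Can detect 2 errors, correct 1 errors

3


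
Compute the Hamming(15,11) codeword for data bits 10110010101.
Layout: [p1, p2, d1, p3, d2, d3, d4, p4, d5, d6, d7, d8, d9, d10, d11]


Parity bits: p1=1, p2=1, p3=0, p4=1

111001110010101


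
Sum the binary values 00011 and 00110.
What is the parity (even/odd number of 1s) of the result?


00011 = 3
00110 = 6
Sum = 9 = 1001
1s count = 2

even parity (2 ones in 1001)


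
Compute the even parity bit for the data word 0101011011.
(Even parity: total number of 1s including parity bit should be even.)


Number of 1s in data: 6
Parity bit: 0

0


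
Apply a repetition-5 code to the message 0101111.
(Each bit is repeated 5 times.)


Each bit -> 5 copies

00000111110000011111111111111111111


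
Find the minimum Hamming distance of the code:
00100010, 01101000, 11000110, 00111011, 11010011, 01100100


Comparing all pairs, minimum distance: 2
Can detect 1 errors, correct 0 errors

2


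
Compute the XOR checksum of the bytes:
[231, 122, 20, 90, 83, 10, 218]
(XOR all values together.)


XOR chain: 231 ^ 122 ^ 20 ^ 90 ^ 83 ^ 10 ^ 218 = 80

80


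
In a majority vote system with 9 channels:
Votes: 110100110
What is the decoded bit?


Ones: 5 out of 9
Threshold: 5

1 (5/9 voted 1)


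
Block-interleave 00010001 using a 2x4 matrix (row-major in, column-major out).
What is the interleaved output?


Matrix:
  0001
  0001
Read columns: 00000011

00000011


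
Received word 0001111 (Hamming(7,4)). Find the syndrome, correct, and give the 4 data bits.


Syndrome = 0: no error detected

Data: 0111 (no errors)


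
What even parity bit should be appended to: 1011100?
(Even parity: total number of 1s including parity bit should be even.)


Number of 1s in data: 4
Parity bit: 0

0


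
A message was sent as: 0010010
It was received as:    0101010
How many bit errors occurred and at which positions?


XOR: 0111000

3 error(s) at position(s): 1, 2, 3


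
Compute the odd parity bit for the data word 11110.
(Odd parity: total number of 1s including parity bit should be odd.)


Number of 1s in data: 4
Parity bit: 1

1


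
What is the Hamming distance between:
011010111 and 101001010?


XOR: 110011101
Count of 1s: 6

6


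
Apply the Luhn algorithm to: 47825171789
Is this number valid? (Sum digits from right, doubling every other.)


Luhn sum = 60
60 mod 10 = 0

Valid (Luhn sum mod 10 = 0)


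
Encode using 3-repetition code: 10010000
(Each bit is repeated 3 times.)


Each bit -> 3 copies

111000000111000000000000


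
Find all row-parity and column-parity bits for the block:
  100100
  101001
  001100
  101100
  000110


Row parities: 01010
Column parities: 101011

Row P: 01010, Col P: 101011, Corner: 0


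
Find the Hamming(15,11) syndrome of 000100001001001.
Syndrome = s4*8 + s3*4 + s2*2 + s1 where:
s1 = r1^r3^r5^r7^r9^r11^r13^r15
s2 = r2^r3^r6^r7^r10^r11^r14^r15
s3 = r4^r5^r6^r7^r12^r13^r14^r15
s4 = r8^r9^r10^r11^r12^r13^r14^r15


s1=0, s2=1, s3=1, s4=1

Syndrome = 14 (error at position 14)


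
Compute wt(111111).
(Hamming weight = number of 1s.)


Counting 1s in 111111

6


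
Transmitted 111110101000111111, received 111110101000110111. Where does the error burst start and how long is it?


XOR: 000000000000001000

Burst at position 14, length 1


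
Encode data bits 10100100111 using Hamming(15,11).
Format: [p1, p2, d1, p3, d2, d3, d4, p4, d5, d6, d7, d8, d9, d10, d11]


Parity bits: p1=1, p2=1, p3=0, p4=0

111001000100111


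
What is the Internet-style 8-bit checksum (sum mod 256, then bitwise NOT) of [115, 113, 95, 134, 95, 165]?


Sum = 717 mod 256 = 205
Complement = 50

50


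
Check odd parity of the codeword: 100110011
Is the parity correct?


Number of 1s: 5

Yes, parity is correct (5 ones)


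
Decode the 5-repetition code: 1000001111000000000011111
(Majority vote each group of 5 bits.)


Groups: 10000, 01111, 00000, 00000, 11111
Majority votes: 01001

01001


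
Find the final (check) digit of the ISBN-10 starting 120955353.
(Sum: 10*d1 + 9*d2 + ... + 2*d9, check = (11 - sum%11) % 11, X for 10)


Weighted sum: 179
179 mod 11 = 3

Check digit: 8


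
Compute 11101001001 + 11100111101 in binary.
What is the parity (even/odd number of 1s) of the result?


11101001001 = 1865
11100111101 = 1853
Sum = 3718 = 111010000110
1s count = 6

even parity (6 ones in 111010000110)


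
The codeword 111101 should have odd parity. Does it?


Number of 1s: 5

Yes, parity is correct (5 ones)


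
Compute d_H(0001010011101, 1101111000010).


XOR: 1100101011111
Count of 1s: 9

9


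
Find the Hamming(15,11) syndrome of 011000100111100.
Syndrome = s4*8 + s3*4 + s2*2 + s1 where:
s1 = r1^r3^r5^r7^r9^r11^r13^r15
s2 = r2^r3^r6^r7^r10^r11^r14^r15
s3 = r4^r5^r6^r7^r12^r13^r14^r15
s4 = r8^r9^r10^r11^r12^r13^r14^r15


s1=0, s2=1, s3=1, s4=0

Syndrome = 6 (error at position 6)


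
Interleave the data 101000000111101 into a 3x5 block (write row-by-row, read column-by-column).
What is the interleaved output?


Matrix:
  10100
  00001
  11101
Read columns: 101001101000011

101001101000011
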